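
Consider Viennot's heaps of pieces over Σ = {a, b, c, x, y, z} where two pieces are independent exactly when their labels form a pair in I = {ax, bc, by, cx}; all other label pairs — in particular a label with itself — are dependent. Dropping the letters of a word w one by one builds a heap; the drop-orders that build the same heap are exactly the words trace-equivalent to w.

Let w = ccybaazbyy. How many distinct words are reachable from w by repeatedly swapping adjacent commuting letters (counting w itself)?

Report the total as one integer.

12

drop 0:c onto floor
drop 1:c onto {0:c}
drop 2:y onto {1:c}
drop 3:b onto floor
drop 4:a onto {2:y, 3:b}
drop 5:a onto {4:a}
drop 6:z onto {5:a}
drop 7:b onto {6:z}
drop 8:y onto {6:z}
drop 9:y onto {8:y}
ground layer = {0:c, 3:b}
drop-orders for the pieces not yet dropped (sum over which currently-grounded one goes next):
  1 to go: {7} 1  {9} 1
  2 to go: {7,9} 2  {8,9} 1
  3 to go: {7,8,9} 3
  4 to go: {6,7,8,9} 3
  5 to go: {5,6,7,8,9} 3
  6 to go: {4,5,6,7,8,9} 3
  7 to go: {2,4,5,6,7,8,9} 3  {3,4,5,6,7,8,9} 3
  8 to go: {1,2,4,5,6,7,8,9} 3  {2,3,4,5,6,7,8,9} 6
  if 0:c drops first: 9 orders
  if 3:b drops first: 3 orders
heap linearizations: 12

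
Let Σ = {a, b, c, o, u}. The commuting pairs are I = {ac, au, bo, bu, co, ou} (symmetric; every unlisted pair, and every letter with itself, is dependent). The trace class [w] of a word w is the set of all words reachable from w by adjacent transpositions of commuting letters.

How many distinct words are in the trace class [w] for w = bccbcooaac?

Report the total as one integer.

115

0(b) covers ∅
1(c) covers 0:b
2(c) covers 1:c
3(b) covers 2:c
4(c) covers 3:b
5(o) covers ∅
6(o) covers 5:o
7(a) covers 3:b, 6:o
8(a) covers 7:a
9(c) covers 4:c
floor of heap: 0:b, 5:o
completions by unplaced set U, small U first (add the entries for U minus each lowest piece of U):
  |U|=1: {8}:1  {9}:1
  |U|=2: {4,9}:1  {7,8}:1  {8,9}:2
  |U|=3: {4,8,9}:3  {6,7,8}:1  {7,8,9}:3
  |U|=4: {4,7,8,9}:6  {5,6,7,8}:1  {6,7,8,9}:4
  |U|=5: {3,4,7,8,9}:6  {4,6,7,8,9}:10  {5,6,7,8,9}:5
  |U|=6: {2,3,4,7,8,9}:6  {3,4,6,7,8,9}:16  {4,5,6,7,8,9}:15
  |U|=7: {1,2,3,4,7,8,9}:6  {2,3,4,6,7,8,9}:22  {3,4,5,6,7,8,9}:31
  |U|=8: {0,1,2,3,4,7,8,9}:6  {1,2,3,4,6,7,8,9}:28  {2,3,4,5,6,7,8,9}:53
  start at 0(b): 81
  start at 5(o): 34
sum over floor = 115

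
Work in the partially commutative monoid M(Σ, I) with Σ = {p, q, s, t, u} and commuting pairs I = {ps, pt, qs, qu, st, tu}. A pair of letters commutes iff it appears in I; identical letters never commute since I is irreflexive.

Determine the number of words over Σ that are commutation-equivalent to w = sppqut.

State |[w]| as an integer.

12

drop 0:s onto floor
drop 1:p onto floor
drop 2:p onto {1:p}
drop 3:q onto {2:p}
drop 4:u onto {0:s, 2:p}
drop 5:t onto {3:q}
ground layer = {0:s, 1:p}
drop-orders for the pieces not yet dropped (sum over which currently-grounded one goes next):
  1 to go: {4} 1  {5} 1
  2 to go: {0,4} 1  {3,5} 1  {4,5} 2
  3 to go: {0,4,5} 3  {3,4,5} 3
  4 to go: {0,3,4,5} 6  {2,3,4,5} 3
  if 0:s drops first: 3 orders
  if 1:p drops first: 9 orders
heap linearizations: 12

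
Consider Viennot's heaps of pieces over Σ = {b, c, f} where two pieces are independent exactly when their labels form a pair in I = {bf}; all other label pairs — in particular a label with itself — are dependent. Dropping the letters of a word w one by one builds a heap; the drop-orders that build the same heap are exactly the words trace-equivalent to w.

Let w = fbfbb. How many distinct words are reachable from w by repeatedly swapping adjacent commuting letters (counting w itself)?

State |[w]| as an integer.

10

drop 0:f onto floor
drop 1:b onto floor
drop 2:f onto {0:f}
drop 3:b onto {1:b}
drop 4:b onto {3:b}
ground layer = {0:f, 1:b}
drop-orders for the pieces not yet dropped (sum over which currently-grounded one goes next):
  1 to go: {2} 1  {4} 1
  2 to go: {0,2} 1  {2,4} 2  {3,4} 1
  3 to go: {0,2,4} 3  {1,3,4} 1  {2,3,4} 3
  if 0:f drops first: 4 orders
  if 1:b drops first: 6 orders
heap linearizations: 10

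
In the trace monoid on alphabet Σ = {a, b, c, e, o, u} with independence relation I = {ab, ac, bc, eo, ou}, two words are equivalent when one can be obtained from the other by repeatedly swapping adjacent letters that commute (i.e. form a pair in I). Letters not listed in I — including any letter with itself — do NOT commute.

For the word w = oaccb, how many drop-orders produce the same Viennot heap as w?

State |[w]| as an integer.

#0=o has no predecessor
#1=a depends on [0:o]
#2=c depends on [0:o]
#3=c depends on [2:c]
#4=b depends on [0:o]
sources: [0:o]
N(rest) = Σ N(rest − s) over sources s of rest; N(one piece) = 1:
  size 1 → [1]=1  [3]=1  [4]=1
  size 2 → [1,3]=2  [1,4]=2  [2,3]=1  [3,4]=2
  size 3 → [1,2,3]=3  [1,3,4]=6  [2,3,4]=3
  first=0(o) contributes 12

12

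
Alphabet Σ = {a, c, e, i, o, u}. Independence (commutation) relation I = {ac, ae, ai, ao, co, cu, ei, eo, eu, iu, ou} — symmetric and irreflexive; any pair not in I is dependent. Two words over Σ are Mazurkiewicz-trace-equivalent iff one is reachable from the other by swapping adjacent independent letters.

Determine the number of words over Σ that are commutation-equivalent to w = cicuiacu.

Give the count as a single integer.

56

drop 0:c onto floor
drop 1:i onto {0:c}
drop 2:c onto {1:i}
drop 3:u onto floor
drop 4:i onto {2:c}
drop 5:a onto {3:u}
drop 6:c onto {4:i}
drop 7:u onto {5:a}
ground layer = {0:c, 3:u}
drop-orders for the pieces not yet dropped (sum over which currently-grounded one goes next):
  1 to go: {6} 1  {7} 1
  2 to go: {4,6} 1  {5,7} 1  {6,7} 2
  3 to go: {2,4,6} 1  {3,5,7} 1  {4,6,7} 3  {5,6,7} 3
  4 to go: {1,2,4,6} 1  {2,4,6,7} 4  {3,5,6,7} 4  {4,5,6,7} 6
  5 to go: {0,1,2,4,6} 1  {1,2,4,6,7} 5  {2,4,5,6,7} 10  {3,4,5,6,7} 10
  6 to go: {0,1,2,4,6,7} 6  {1,2,4,5,6,7} 15  {2,3,4,5,6,7} 20
  if 0:c drops first: 35 orders
  if 3:u drops first: 21 orders
heap linearizations: 56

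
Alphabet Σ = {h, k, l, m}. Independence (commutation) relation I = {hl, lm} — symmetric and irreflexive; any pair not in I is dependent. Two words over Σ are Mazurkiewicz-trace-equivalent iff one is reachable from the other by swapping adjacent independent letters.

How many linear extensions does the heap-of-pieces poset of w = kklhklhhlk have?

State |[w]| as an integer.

0(k) covers ∅
1(k) covers 0:k
2(l) covers 1:k
3(h) covers 1:k
4(k) covers 2:l, 3:h
5(l) covers 4:k
6(h) covers 4:k
7(h) covers 6:h
8(l) covers 5:l
9(k) covers 7:h, 8:l
floor of heap: 0:k
completions by unplaced set U, small U first (add the entries for U minus each lowest piece of U):
  |U|=1: {9}:1
  |U|=2: {7,9}:1  {8,9}:1
  |U|=3: {5,8,9}:1  {6,7,9}:1  {7,8,9}:2
  |U|=4: {5,7,8,9}:3  {6,7,8,9}:3
  |U|=5: {5,6,7,8,9}:6
  |U|=6: {4,5,6,7,8,9}:6
  |U|=7: {2,4,5,6,7,8,9}:6  {3,4,5,6,7,8,9}:6
  |U|=8: {2,3,4,5,6,7,8,9}:12
  start at 0(k): 12

12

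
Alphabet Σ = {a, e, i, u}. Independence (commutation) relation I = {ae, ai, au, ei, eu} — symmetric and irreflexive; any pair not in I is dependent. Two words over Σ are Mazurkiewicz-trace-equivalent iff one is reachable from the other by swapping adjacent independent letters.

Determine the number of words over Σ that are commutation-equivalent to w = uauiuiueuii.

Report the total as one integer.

0(u) covers ∅
1(a) covers ∅
2(u) covers 0:u
3(i) covers 2:u
4(u) covers 3:i
5(i) covers 4:u
6(u) covers 5:i
7(e) covers ∅
8(u) covers 6:u
9(i) covers 8:u
10(i) covers 9:i
floor of heap: 0:u, 1:a, 7:e
completions by unplaced set U, small U first (add the entries for U minus each lowest piece of U):
  |U|=1: {1}:1  {7}:1  {10}:1
  |U|=2: {1,7}:2  {1,10}:2  {7,10}:2  {9,10}:1
  |U|=3: {1,7,10}:6  {1,9,10}:3  {7,9,10}:3  {8,9,10}:1
  |U|=4: {1,7,9,10}:12  {1,8,9,10}:4  {6,8,9,10}:1  {7,8,9,10}:4
  |U|=5: {1,6,8,9,10}:5  {1,7,8,9,10}:20  {5,6,8,9,10}:1  {6,7,8,9,10}:5
  |U|=6: {1,5,6,8,9,10}:6  {1,6,7,8,9,10}:30  {4,5,6,8,9,10}:1  {5,6,7,8,9,10}:6
  |U|=7: {1,4,5,6,8,9,10}:7  {1,5,6,7,8,9,10}:42  {3,4,5,6,8,9,10}:1  {4,5,6,7,8,9,10}:7
  |U|=8: {1,3,4,5,6,8,9,10}:8  {1,4,5,6,7,8,9,10}:56  {2,3,4,5,6,8,9,10}:1  {3,4,5,6,7,8,9,10}:8
  |U|=9: {0,2,3,4,5,6,8,9,10}:1  {1,2,3,4,5,6,8,9,10}:9  {1,3,4,5,6,7,8,9,10}:72  {2,3,4,5,6,7,8,9,10}:9
  start at 0(u): 90
  start at 1(a): 10
  start at 7(e): 10
sum over floor = 110

110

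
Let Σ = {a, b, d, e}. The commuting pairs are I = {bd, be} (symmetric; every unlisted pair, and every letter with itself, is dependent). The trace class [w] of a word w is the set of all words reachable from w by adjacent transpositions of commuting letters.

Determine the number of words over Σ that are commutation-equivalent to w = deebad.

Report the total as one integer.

4

drop 0:d onto floor
drop 1:e onto {0:d}
drop 2:e onto {1:e}
drop 3:b onto floor
drop 4:a onto {2:e, 3:b}
drop 5:d onto {4:a}
ground layer = {0:d, 3:b}
drop-orders for the pieces not yet dropped (sum over which currently-grounded one goes next):
  1 to go: {5} 1
  2 to go: {4,5} 1
  3 to go: {2,4,5} 1  {3,4,5} 1
  4 to go: {1,2,4,5} 1  {2,3,4,5} 2
  if 0:d drops first: 3 orders
  if 3:b drops first: 1 orders
heap linearizations: 4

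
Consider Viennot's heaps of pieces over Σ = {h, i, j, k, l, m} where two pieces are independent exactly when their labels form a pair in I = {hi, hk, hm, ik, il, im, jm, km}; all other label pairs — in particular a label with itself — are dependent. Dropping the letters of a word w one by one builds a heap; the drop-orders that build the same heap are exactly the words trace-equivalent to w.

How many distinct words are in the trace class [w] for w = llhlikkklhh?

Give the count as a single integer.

11

#0=l has no predecessor
#1=l depends on [0:l]
#2=h depends on [1:l]
#3=l depends on [2:h]
#4=i has no predecessor
#5=k depends on [3:l]
#6=k depends on [5:k]
#7=k depends on [6:k]
#8=l depends on [7:k]
#9=h depends on [8:l]
#10=h depends on [9:h]
sources: [0:l, 4:i]
N(rest) = Σ N(rest − s) over sources s of rest; N(one piece) = 1:
  size 1 → [4]=1  [10]=1
  size 2 → [4,10]=2  [9,10]=1
  size 3 → [4,9,10]=3  [8,9,10]=1
  size 4 → [4,8,9,10]=4  [7,8,9,10]=1
  size 5 → [4,7,8,9,10]=5  [6,7,8,9,10]=1
  size 6 → [4,6,7,8,9,10]=6  [5,6,7,8,9,10]=1
  size 7 → [3,5,6,7,8,9,10]=1  [4,5,6,7,8,9,10]=7
  size 8 → [2,3,5,6,7,8,9,10]=1  [3,4,5,6,7,8,9,10]=8
  size 9 → [1,2,3,5,6,7,8,9,10]=1  [2,3,4,5,6,7,8,9,10]=9
  first=0(l) contributes 10
  first=4(i) contributes 1
|[w]| = 11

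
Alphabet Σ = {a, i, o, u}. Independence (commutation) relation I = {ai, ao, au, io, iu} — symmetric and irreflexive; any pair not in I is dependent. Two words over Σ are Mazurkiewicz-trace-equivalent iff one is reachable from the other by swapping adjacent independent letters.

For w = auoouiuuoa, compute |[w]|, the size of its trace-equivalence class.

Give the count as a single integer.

360

0(a) covers ∅
1(u) covers ∅
2(o) covers 1:u
3(o) covers 2:o
4(u) covers 3:o
5(i) covers ∅
6(u) covers 4:u
7(u) covers 6:u
8(o) covers 7:u
9(a) covers 0:a
floor of heap: 0:a, 1:u, 5:i
completions by unplaced set U, small U first (add the entries for U minus each lowest piece of U):
  |U|=1: {5}:1  {8}:1  {9}:1
  |U|=2: {0,9}:1  {5,8}:2  {5,9}:2  {7,8}:1  {8,9}:2
  |U|=3: {0,5,9}:3  {0,8,9}:3  {5,7,8}:3  {5,8,9}:6  {6,7,8}:1  {7,8,9}:3
  |U|=4: {0,5,8,9}:12  {0,7,8,9}:6  {4,6,7,8}:1  {5,6,7,8}:4  {5,7,8,9}:12  {6,7,8,9}:4
  |U|=5: {0,5,7,8,9}:30  {0,6,7,8,9}:10  {3,4,6,7,8}:1  {4,5,6,7,8}:5  {4,6,7,8,9}:5  {5,6,7,8,9}:20
  |U|=6: {0,4,6,7,8,9}:15  {0,5,6,7,8,9}:60  {2,3,4,6,7,8}:1  {3,4,5,6,7,8}:6  {3,4,6,7,8,9}:6  {4,5,6,7,8,9}:30
  |U|=7: {0,3,4,6,7,8,9}:21  {0,4,5,6,7,8,9}:105  {1,2,3,4,6,7,8}:1  {2,3,4,5,6,7,8}:7  {2,3,4,6,7,8,9}:7  {3,4,5,6,7,8,9}:42
  |U|=8: {0,2,3,4,6,7,8,9}:28  {0,3,4,5,6,7,8,9}:168  {1,2,3,4,5,6,7,8}:8  {1,2,3,4,6,7,8,9}:8  {2,3,4,5,6,7,8,9}:56
  start at 0(a): 72
  start at 1(u): 252
  start at 5(i): 36
sum over floor = 360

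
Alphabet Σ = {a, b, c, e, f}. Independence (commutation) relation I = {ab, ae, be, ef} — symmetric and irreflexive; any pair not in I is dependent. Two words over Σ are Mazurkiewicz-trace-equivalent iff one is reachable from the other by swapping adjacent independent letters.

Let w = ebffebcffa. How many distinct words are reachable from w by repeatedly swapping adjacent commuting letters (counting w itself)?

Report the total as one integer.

piece 0:e — minimal
piece 1:b — minimal
piece 2:f rests on {1:b}
piece 3:f rests on {2:f}
piece 4:e rests on {0:e}
piece 5:b rests on {3:f}
piece 6:c rests on {4:e, 5:b}
piece 7:f rests on {6:c}
piece 8:f rests on {7:f}
piece 9:a rests on {8:f}
minimal pieces: {0:e, 1:b}
ways to finish when only these pieces remain (= sum over removing one remaining piece with nothing left below it):
  1 left: {9}→1
  2 left: {8,9}→1
  3 left: {7,8,9}→1
  4 left: {6,7,8,9}→1
  5 left: {4,6,7,8,9}→1  {5,6,7,8,9}→1
  6 left: {0,4,6,7,8,9}→1  {3,5,6,7,8,9}→1  {4,5,6,7,8,9}→2
  7 left: {0,4,5,6,7,8,9}→3  {2,3,5,6,7,8,9}→1  {3,4,5,6,7,8,9}→3
  8 left: {0,3,4,5,6,7,8,9}→6  {1,2,3,5,6,7,8,9}→1  {2,3,4,5,6,7,8,9}→4
  placing 0:e first → 5 extensions
  placing 1:b first → 10 extensions
total linear extensions = 15

15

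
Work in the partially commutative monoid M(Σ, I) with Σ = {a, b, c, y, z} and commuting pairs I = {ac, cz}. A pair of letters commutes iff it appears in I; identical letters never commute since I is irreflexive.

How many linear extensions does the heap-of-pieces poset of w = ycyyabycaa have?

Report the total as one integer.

3

#0=y has no predecessor
#1=c depends on [0:y]
#2=y depends on [1:c]
#3=y depends on [2:y]
#4=a depends on [3:y]
#5=b depends on [4:a]
#6=y depends on [5:b]
#7=c depends on [6:y]
#8=a depends on [6:y]
#9=a depends on [8:a]
sources: [0:y]
N(rest) = Σ N(rest − s) over sources s of rest; N(one piece) = 1:
  size 1 → [7]=1  [9]=1
  size 2 → [7,9]=2  [8,9]=1
  size 3 → [7,8,9]=3
  size 4 → [6,7,8,9]=3
  size 5 → [5,6,7,8,9]=3
  size 6 → [4,5,6,7,8,9]=3
  size 7 → [3,4,5,6,7,8,9]=3
  size 8 → [2,3,4,5,6,7,8,9]=3
  first=0(y) contributes 3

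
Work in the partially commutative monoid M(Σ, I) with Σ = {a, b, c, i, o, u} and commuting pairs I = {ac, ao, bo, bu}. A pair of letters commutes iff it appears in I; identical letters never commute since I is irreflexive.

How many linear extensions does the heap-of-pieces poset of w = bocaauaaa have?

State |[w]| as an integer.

9

drop 0:b onto floor
drop 1:o onto floor
drop 2:c onto {0:b, 1:o}
drop 3:a onto {0:b}
drop 4:a onto {3:a}
drop 5:u onto {2:c, 4:a}
drop 6:a onto {5:u}
drop 7:a onto {6:a}
drop 8:a onto {7:a}
ground layer = {0:b, 1:o}
drop-orders for the pieces not yet dropped (sum over which currently-grounded one goes next):
  1 to go: {8} 1
  2 to go: {7,8} 1
  3 to go: {6,7,8} 1
  4 to go: {5,6,7,8} 1
  5 to go: {2,5,6,7,8} 1  {4,5,6,7,8} 1
  6 to go: {1,2,5,6,7,8} 1  {2,4,5,6,7,8} 2  {3,4,5,6,7,8} 1
  7 to go: {1,2,4,5,6,7,8} 3  {2,3,4,5,6,7,8} 3
  if 0:b drops first: 6 orders
  if 1:o drops first: 3 orders
heap linearizations: 9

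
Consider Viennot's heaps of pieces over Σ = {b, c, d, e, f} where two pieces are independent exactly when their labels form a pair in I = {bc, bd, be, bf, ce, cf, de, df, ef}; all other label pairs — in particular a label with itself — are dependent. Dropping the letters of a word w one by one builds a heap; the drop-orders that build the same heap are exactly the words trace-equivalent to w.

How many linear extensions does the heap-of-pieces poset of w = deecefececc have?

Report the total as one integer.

2772

drop 0:d onto floor
drop 1:e onto floor
drop 2:e onto {1:e}
drop 3:c onto {0:d}
drop 4:e onto {2:e}
drop 5:f onto floor
drop 6:e onto {4:e}
drop 7:c onto {3:c}
drop 8:e onto {6:e}
drop 9:c onto {7:c}
drop 10:c onto {9:c}
ground layer = {0:d, 1:e, 5:f}
drop-orders for the pieces not yet dropped (sum over which currently-grounded one goes next):
  1 to go: {5} 1  {8} 1  {10} 1
  2 to go: {5,8} 2  {5,10} 2  {6,8} 1  {8,10} 2  {9,10} 1
  3 to go: {4,6,8} 1  {5,6,8} 3  {5,8,10} 6  {5,9,10} 3  {6,8,10} 3  {7,9,10} 1  {8,9,10} 3
  4 to go: {2,4,6,8} 1  {3,7,9,10} 1  {4,5,6,8} 4  {4,6,8,10} 4  {5,6,8,10} 12  {5,7,9,10} 4  {5,8,9,10} 12  {6,8,9,10} 6  {7,8,9,10} 4
  5 to go: {0,3,7,9,10} 1  {1,2,4,6,8} 1  {2,4,5,6,8} 5  {2,4,6,8,10} 5  {3,5,7,9,10} 5  {3,7,8,9,10} 5  {4,5,6,8,10} 20  {4,6,8,9,10} 10  {5,6,8,9,10} 30  {5,7,8,9,10} 20  {6,7,8,9,10} 10
  6 to go: {0,3,5,7,9,10} 6  {0,3,7,8,9,10} 6  {1,2,4,5,6,8} 6  {1,2,4,6,8,10} 6  {2,4,5,6,8,10} 30  {2,4,6,8,9,10} 15  {3,5,7,8,9,10} 30  {3,6,7,8,9,10} 15  {4,5,6,8,9,10} 60  {4,6,7,8,9,10} 20  {5,6,7,8,9,10} 60
  7 to go: {0,3,5,7,8,9,10} 42  {0,3,6,7,8,9,10} 21  {1,2,4,5,6,8,10} 42  {1,2,4,6,8,9,10} 21  {2,4,5,6,8,9,10} 105  {2,4,6,7,8,9,10} 35  {3,4,6,7,8,9,10} 35  {3,5,6,7,8,9,10} 105  {4,5,6,7,8,9,10} 140
  8 to go: {0,3,4,6,7,8,9,10} 56  {0,3,5,6,7,8,9,10} 168  {1,2,4,5,6,8,9,10} 168  {1,2,4,6,7,8,9,10} 56  {2,3,4,6,7,8,9,10} 70  {2,4,5,6,7,8,9,10} 280  {3,4,5,6,7,8,9,10} 280
  9 to go: {0,2,3,4,6,7,8,9,10} 126  {0,3,4,5,6,7,8,9,10} 504  {1,2,3,4,6,7,8,9,10} 126  {1,2,4,5,6,7,8,9,10} 504  {2,3,4,5,6,7,8,9,10} 630
  if 0:d drops first: 1260 orders
  if 1:e drops first: 1260 orders
  if 5:f drops first: 252 orders
heap linearizations: 2772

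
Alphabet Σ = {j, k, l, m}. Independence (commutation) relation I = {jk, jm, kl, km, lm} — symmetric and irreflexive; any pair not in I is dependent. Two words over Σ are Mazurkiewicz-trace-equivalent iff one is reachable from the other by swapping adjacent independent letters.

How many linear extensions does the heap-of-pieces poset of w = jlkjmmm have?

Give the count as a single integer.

drop 0:j onto floor
drop 1:l onto {0:j}
drop 2:k onto floor
drop 3:j onto {1:l}
drop 4:m onto floor
drop 5:m onto {4:m}
drop 6:m onto {5:m}
ground layer = {0:j, 2:k, 4:m}
drop-orders for the pieces not yet dropped (sum over which currently-grounded one goes next):
  1 to go: {2} 1  {3} 1  {6} 1
  2 to go: {1,3} 1  {2,3} 2  {2,6} 2  {3,6} 2  {5,6} 1
  3 to go: {0,1,3} 1  {1,2,3} 3  {1,3,6} 3  {2,3,6} 6  {2,5,6} 3  {3,5,6} 3  {4,5,6} 1
  4 to go: {0,1,2,3} 4  {0,1,3,6} 4  {1,2,3,6} 12  {1,3,5,6} 6  {2,3,5,6} 12  {2,4,5,6} 4  {3,4,5,6} 4
  5 to go: {0,1,2,3,6} 20  {0,1,3,5,6} 10  {1,2,3,5,6} 30  {1,3,4,5,6} 10  {2,3,4,5,6} 20
  if 0:j drops first: 60 orders
  if 2:k drops first: 20 orders
  if 4:m drops first: 60 orders
heap linearizations: 140

140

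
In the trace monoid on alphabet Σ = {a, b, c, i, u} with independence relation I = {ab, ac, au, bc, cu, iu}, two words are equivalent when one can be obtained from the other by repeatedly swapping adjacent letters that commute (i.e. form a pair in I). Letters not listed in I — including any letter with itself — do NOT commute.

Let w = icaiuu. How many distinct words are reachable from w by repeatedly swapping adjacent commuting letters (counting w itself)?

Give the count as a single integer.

30

piece 0:i — minimal
piece 1:c rests on {0:i}
piece 2:a rests on {0:i}
piece 3:i rests on {1:c, 2:a}
piece 4:u — minimal
piece 5:u rests on {4:u}
minimal pieces: {0:i, 4:u}
ways to finish when only these pieces remain (= sum over removing one remaining piece with nothing left below it):
  1 left: {3}→1  {5}→1
  2 left: {1,3}→1  {2,3}→1  {3,5}→2  {4,5}→1
  3 left: {1,2,3}→2  {1,3,5}→3  {2,3,5}→3  {3,4,5}→3
  4 left: {0,1,2,3}→2  {1,2,3,5}→8  {1,3,4,5}→6  {2,3,4,5}→6
  placing 0:i first → 20 extensions
  placing 4:u first → 10 extensions
total linear extensions = 30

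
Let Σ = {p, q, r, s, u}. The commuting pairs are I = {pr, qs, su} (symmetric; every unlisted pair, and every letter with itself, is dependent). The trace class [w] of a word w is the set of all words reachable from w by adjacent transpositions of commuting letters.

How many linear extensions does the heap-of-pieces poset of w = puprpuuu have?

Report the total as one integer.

3

piece 0:p — minimal
piece 1:u rests on {0:p}
piece 2:p rests on {1:u}
piece 3:r rests on {1:u}
piece 4:p rests on {2:p}
piece 5:u rests on {3:r, 4:p}
piece 6:u rests on {5:u}
piece 7:u rests on {6:u}
minimal pieces: {0:p}
ways to finish when only these pieces remain (= sum over removing one remaining piece with nothing left below it):
  1 left: {7}→1
  2 left: {6,7}→1
  3 left: {5,6,7}→1
  4 left: {3,5,6,7}→1  {4,5,6,7}→1
  5 left: {2,4,5,6,7}→1  {3,4,5,6,7}→2
  6 left: {2,3,4,5,6,7}→3
  placing 0:p first → 3 extensions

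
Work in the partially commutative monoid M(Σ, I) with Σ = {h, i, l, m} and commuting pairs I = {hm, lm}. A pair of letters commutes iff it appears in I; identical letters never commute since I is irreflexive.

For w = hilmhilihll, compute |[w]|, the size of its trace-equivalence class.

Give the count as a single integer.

3

drop 0:h onto floor
drop 1:i onto {0:h}
drop 2:l onto {1:i}
drop 3:m onto {1:i}
drop 4:h onto {2:l}
drop 5:i onto {3:m, 4:h}
drop 6:l onto {5:i}
drop 7:i onto {6:l}
drop 8:h onto {7:i}
drop 9:l onto {8:h}
drop 10:l onto {9:l}
ground layer = {0:h}
drop-orders for the pieces not yet dropped (sum over which currently-grounded one goes next):
  1 to go: {10} 1
  2 to go: {9,10} 1
  3 to go: {8,9,10} 1
  4 to go: {7,8,9,10} 1
  5 to go: {6,7,8,9,10} 1
  6 to go: {5,6,7,8,9,10} 1
  7 to go: {3,5,6,7,8,9,10} 1  {4,5,6,7,8,9,10} 1
  8 to go: {2,4,5,6,7,8,9,10} 1  {3,4,5,6,7,8,9,10} 2
  9 to go: {2,3,4,5,6,7,8,9,10} 3
  if 0:h drops first: 3 orders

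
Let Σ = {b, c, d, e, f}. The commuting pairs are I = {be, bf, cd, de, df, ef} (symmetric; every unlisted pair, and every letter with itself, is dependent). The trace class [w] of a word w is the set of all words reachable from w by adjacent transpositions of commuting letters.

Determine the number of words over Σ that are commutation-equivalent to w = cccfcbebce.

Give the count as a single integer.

3

piece 0:c — minimal
piece 1:c rests on {0:c}
piece 2:c rests on {1:c}
piece 3:f rests on {2:c}
piece 4:c rests on {3:f}
piece 5:b rests on {4:c}
piece 6:e rests on {4:c}
piece 7:b rests on {5:b}
piece 8:c rests on {6:e, 7:b}
piece 9:e rests on {8:c}
minimal pieces: {0:c}
ways to finish when only these pieces remain (= sum over removing one remaining piece with nothing left below it):
  1 left: {9}→1
  2 left: {8,9}→1
  3 left: {6,8,9}→1  {7,8,9}→1
  4 left: {5,7,8,9}→1  {6,7,8,9}→2
  5 left: {5,6,7,8,9}→3
  6 left: {4,5,6,7,8,9}→3
  7 left: {3,4,5,6,7,8,9}→3
  8 left: {2,3,4,5,6,7,8,9}→3
  placing 0:c first → 3 extensions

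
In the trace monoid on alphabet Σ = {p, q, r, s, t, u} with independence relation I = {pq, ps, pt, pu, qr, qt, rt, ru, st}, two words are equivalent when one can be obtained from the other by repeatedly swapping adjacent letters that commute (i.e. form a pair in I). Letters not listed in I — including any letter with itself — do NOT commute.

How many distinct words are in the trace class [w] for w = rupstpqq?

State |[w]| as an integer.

0(r) covers ∅
1(u) covers ∅
2(p) covers 0:r
3(s) covers 0:r, 1:u
4(t) covers 1:u
5(p) covers 2:p
6(q) covers 3:s
7(q) covers 6:q
floor of heap: 0:r, 1:u
completions by unplaced set U, small U first (add the entries for U minus each lowest piece of U):
  |U|=1: {4}:1  {5}:1  {7}:1
  |U|=2: {2,5}:1  {4,5}:2  {4,7}:2  {5,7}:2  {6,7}:1
  |U|=3: {2,4,5}:3  {2,5,7}:3  {3,6,7}:1  {4,5,7}:6  {4,6,7}:3  {5,6,7}:3
  |U|=4: {2,4,5,7}:12  {2,5,6,7}:6  {3,4,6,7}:4  {3,5,6,7}:4  {4,5,6,7}:12
  |U|=5: {1,3,4,6,7}:4  {2,3,5,6,7}:10  {2,4,5,6,7}:30  {3,4,5,6,7}:20
  |U|=6: {0,2,3,5,6,7}:10  {1,3,4,5,6,7}:24  {2,3,4,5,6,7}:60
  start at 0(r): 84
  start at 1(u): 70
sum over floor = 154

154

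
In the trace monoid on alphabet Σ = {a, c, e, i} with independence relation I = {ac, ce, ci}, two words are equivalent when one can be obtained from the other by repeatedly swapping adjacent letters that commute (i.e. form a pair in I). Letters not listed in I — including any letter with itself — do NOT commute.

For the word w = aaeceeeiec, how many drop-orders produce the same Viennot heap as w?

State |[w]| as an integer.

0(a) covers ∅
1(a) covers 0:a
2(e) covers 1:a
3(c) covers ∅
4(e) covers 2:e
5(e) covers 4:e
6(e) covers 5:e
7(i) covers 6:e
8(e) covers 7:i
9(c) covers 3:c
floor of heap: 0:a, 3:c
completions by unplaced set U, small U first (add the entries for U minus each lowest piece of U):
  |U|=1: {8}:1  {9}:1
  |U|=2: {3,9}:1  {7,8}:1  {8,9}:2
  |U|=3: {3,8,9}:3  {6,7,8}:1  {7,8,9}:3
  |U|=4: {3,7,8,9}:6  {5,6,7,8}:1  {6,7,8,9}:4
  |U|=5: {3,6,7,8,9}:10  {4,5,6,7,8}:1  {5,6,7,8,9}:5
  |U|=6: {2,4,5,6,7,8}:1  {3,5,6,7,8,9}:15  {4,5,6,7,8,9}:6
  |U|=7: {1,2,4,5,6,7,8}:1  {2,4,5,6,7,8,9}:7  {3,4,5,6,7,8,9}:21
  |U|=8: {0,1,2,4,5,6,7,8}:1  {1,2,4,5,6,7,8,9}:8  {2,3,4,5,6,7,8,9}:28
  start at 0(a): 36
  start at 3(c): 9
sum over floor = 45

45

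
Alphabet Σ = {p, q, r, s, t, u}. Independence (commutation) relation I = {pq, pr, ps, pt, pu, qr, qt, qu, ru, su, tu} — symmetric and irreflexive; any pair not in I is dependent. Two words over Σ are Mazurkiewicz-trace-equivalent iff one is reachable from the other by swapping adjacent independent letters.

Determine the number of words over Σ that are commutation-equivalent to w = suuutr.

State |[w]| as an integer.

20

piece 0:s — minimal
piece 1:u — minimal
piece 2:u rests on {1:u}
piece 3:u rests on {2:u}
piece 4:t rests on {0:s}
piece 5:r rests on {4:t}
minimal pieces: {0:s, 1:u}
ways to finish when only these pieces remain (= sum over removing one remaining piece with nothing left below it):
  1 left: {3}→1  {5}→1
  2 left: {2,3}→1  {3,5}→2  {4,5}→1
  3 left: {0,4,5}→1  {1,2,3}→1  {2,3,5}→3  {3,4,5}→3
  4 left: {0,3,4,5}→4  {1,2,3,5}→4  {2,3,4,5}→6
  placing 0:s first → 10 extensions
  placing 1:u first → 10 extensions
total linear extensions = 20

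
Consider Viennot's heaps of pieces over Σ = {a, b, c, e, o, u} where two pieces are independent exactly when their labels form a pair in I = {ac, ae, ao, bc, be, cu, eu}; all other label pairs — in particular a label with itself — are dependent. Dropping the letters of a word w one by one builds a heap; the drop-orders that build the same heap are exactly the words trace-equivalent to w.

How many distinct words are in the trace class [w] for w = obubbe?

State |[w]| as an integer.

5

drop 0:o onto floor
drop 1:b onto {0:o}
drop 2:u onto {1:b}
drop 3:b onto {2:u}
drop 4:b onto {3:b}
drop 5:e onto {0:o}
ground layer = {0:o}
drop-orders for the pieces not yet dropped (sum over which currently-grounded one goes next):
  1 to go: {4} 1  {5} 1
  2 to go: {3,4} 1  {4,5} 2
  3 to go: {2,3,4} 1  {3,4,5} 3
  4 to go: {1,2,3,4} 1  {2,3,4,5} 4
  if 0:o drops first: 5 orders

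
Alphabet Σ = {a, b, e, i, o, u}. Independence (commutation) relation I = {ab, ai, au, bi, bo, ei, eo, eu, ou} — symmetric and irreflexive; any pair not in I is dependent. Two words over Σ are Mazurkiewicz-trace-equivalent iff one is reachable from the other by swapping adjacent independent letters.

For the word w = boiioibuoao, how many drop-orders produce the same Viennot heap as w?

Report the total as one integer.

130

piece 0:b — minimal
piece 1:o — minimal
piece 2:i rests on {1:o}
piece 3:i rests on {2:i}
piece 4:o rests on {3:i}
piece 5:i rests on {4:o}
piece 6:b rests on {0:b}
piece 7:u rests on {5:i, 6:b}
piece 8:o rests on {5:i}
piece 9:a rests on {8:o}
piece 10:o rests on {9:a}
minimal pieces: {0:b, 1:o}
ways to finish when only these pieces remain (= sum over removing one remaining piece with nothing left below it):
  1 left: {7}→1  {10}→1
  2 left: {6,7}→1  {7,10}→2  {9,10}→1
  3 left: {0,6,7}→1  {6,7,10}→3  {7,9,10}→3  {8,9,10}→1
  4 left: {0,6,7,10}→4  {6,7,9,10}→6  {7,8,9,10}→4
  5 left: {0,6,7,9,10}→10  {5,7,8,9,10}→4  {6,7,8,9,10}→10
  6 left: {0,6,7,8,9,10}→20  {4,5,7,8,9,10}→4  {5,6,7,8,9,10}→14
  7 left: {0,5,6,7,8,9,10}→34  {3,4,5,7,8,9,10}→4  {4,5,6,7,8,9,10}→18
  8 left: {0,4,5,6,7,8,9,10}→52  {2,3,4,5,7,8,9,10}→4  {3,4,5,6,7,8,9,10}→22
  9 left: {0,3,4,5,6,7,8,9,10}→74  {1,2,3,4,5,7,8,9,10}→4  {2,3,4,5,6,7,8,9,10}→26
  placing 0:b first → 30 extensions
  placing 1:o first → 100 extensions
total linear extensions = 130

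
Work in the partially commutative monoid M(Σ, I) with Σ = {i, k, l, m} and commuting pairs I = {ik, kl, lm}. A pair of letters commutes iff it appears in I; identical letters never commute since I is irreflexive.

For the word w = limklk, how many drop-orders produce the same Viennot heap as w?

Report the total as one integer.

0(l) covers ∅
1(i) covers 0:l
2(m) covers 1:i
3(k) covers 2:m
4(l) covers 1:i
5(k) covers 3:k
floor of heap: 0:l
completions by unplaced set U, small U first (add the entries for U minus each lowest piece of U):
  |U|=1: {4}:1  {5}:1
  |U|=2: {3,5}:1  {4,5}:2
  |U|=3: {2,3,5}:1  {3,4,5}:3
  |U|=4: {2,3,4,5}:4
  start at 0(l): 4

4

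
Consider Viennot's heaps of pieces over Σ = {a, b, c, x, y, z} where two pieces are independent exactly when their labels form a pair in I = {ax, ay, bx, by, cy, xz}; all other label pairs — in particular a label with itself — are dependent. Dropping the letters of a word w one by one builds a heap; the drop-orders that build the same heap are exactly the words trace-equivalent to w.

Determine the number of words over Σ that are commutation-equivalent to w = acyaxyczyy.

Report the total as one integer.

drop 0:a onto floor
drop 1:c onto {0:a}
drop 2:y onto floor
drop 3:a onto {1:c}
drop 4:x onto {1:c, 2:y}
drop 5:y onto {4:x}
drop 6:c onto {3:a, 4:x}
drop 7:z onto {5:y, 6:c}
drop 8:y onto {7:z}
drop 9:y onto {8:y}
ground layer = {0:a, 2:y}
drop-orders for the pieces not yet dropped (sum over which currently-grounded one goes next):
  1 to go: {9} 1
  2 to go: {8,9} 1
  3 to go: {7,8,9} 1
  4 to go: {5,7,8,9} 1  {6,7,8,9} 1
  5 to go: {3,6,7,8,9} 1  {5,6,7,8,9} 2
  6 to go: {3,5,6,7,8,9} 3  {4,5,6,7,8,9} 2
  7 to go: {2,4,5,6,7,8,9} 2  {3,4,5,6,7,8,9} 5
  8 to go: {1,3,4,5,6,7,8,9} 5  {2,3,4,5,6,7,8,9} 7
  if 0:a drops first: 12 orders
  if 2:y drops first: 5 orders
heap linearizations: 17

17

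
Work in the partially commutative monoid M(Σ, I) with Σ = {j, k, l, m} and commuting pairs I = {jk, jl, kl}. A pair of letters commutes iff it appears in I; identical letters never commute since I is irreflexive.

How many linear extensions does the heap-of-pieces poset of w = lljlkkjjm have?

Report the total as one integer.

drop 0:l onto floor
drop 1:l onto {0:l}
drop 2:j onto floor
drop 3:l onto {1:l}
drop 4:k onto floor
drop 5:k onto {4:k}
drop 6:j onto {2:j}
drop 7:j onto {6:j}
drop 8:m onto {3:l, 5:k, 7:j}
ground layer = {0:l, 2:j, 4:k}
drop-orders for the pieces not yet dropped (sum over which currently-grounded one goes next):
  1 to go: {8} 1
  2 to go: {3,8} 1  {5,8} 1  {7,8} 1
  3 to go: {1,3,8} 1  {3,5,8} 2  {3,7,8} 2  {4,5,8} 1  {5,7,8} 2  {6,7,8} 1
  4 to go: {0,1,3,8} 1  {1,3,5,8} 3  {1,3,7,8} 3  {2,6,7,8} 1  {3,4,5,8} 3  {3,5,7,8} 6  {3,6,7,8} 3  {4,5,7,8} 3  {5,6,7,8} 3
  5 to go: {0,1,3,5,8} 4  {0,1,3,7,8} 4  {1,3,4,5,8} 6  {1,3,5,7,8} 12  {1,3,6,7,8} 6  {2,3,6,7,8} 4  {2,5,6,7,8} 4  {3,4,5,7,8} 12  {3,5,6,7,8} 12  {4,5,6,7,8} 6
  6 to go: {0,1,3,4,5,8} 10  {0,1,3,5,7,8} 20  {0,1,3,6,7,8} 10  {1,2,3,6,7,8} 10  {1,3,4,5,7,8} 30  {1,3,5,6,7,8} 30  {2,3,5,6,7,8} 20  {2,4,5,6,7,8} 10  {3,4,5,6,7,8} 30
  7 to go: {0,1,2,3,6,7,8} 20  {0,1,3,4,5,7,8} 60  {0,1,3,5,6,7,8} 60  {1,2,3,5,6,7,8} 60  {1,3,4,5,6,7,8} 90  {2,3,4,5,6,7,8} 60
  if 0:l drops first: 210 orders
  if 2:j drops first: 210 orders
  if 4:k drops first: 140 orders
heap linearizations: 560

560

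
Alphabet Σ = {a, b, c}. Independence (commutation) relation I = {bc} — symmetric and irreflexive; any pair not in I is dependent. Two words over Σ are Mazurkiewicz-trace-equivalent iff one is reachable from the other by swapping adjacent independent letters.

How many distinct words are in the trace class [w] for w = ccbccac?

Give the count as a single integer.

5

0(c) covers ∅
1(c) covers 0:c
2(b) covers ∅
3(c) covers 1:c
4(c) covers 3:c
5(a) covers 2:b, 4:c
6(c) covers 5:a
floor of heap: 0:c, 2:b
completions by unplaced set U, small U first (add the entries for U minus each lowest piece of U):
  |U|=1: {6}:1
  |U|=2: {5,6}:1
  |U|=3: {2,5,6}:1  {4,5,6}:1
  |U|=4: {2,4,5,6}:2  {3,4,5,6}:1
  |U|=5: {1,3,4,5,6}:1  {2,3,4,5,6}:3
  start at 0(c): 4
  start at 2(b): 1
sum over floor = 5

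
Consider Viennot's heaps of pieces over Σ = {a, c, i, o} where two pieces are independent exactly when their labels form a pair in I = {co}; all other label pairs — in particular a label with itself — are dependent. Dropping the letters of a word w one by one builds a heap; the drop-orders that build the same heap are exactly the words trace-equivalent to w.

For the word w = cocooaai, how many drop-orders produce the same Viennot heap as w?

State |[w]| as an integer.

10

0(c) covers ∅
1(o) covers ∅
2(c) covers 0:c
3(o) covers 1:o
4(o) covers 3:o
5(a) covers 2:c, 4:o
6(a) covers 5:a
7(i) covers 6:a
floor of heap: 0:c, 1:o
completions by unplaced set U, small U first (add the entries for U minus each lowest piece of U):
  |U|=1: {7}:1
  |U|=2: {6,7}:1
  |U|=3: {5,6,7}:1
  |U|=4: {2,5,6,7}:1  {4,5,6,7}:1
  |U|=5: {0,2,5,6,7}:1  {2,4,5,6,7}:2  {3,4,5,6,7}:1
  |U|=6: {0,2,4,5,6,7}:3  {1,3,4,5,6,7}:1  {2,3,4,5,6,7}:3
  start at 0(c): 4
  start at 1(o): 6
sum over floor = 10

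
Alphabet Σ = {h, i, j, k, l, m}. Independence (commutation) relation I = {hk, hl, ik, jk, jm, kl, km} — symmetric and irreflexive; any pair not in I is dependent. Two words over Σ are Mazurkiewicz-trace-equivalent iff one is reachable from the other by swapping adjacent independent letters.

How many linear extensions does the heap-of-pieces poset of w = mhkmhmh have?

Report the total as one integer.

drop 0:m onto floor
drop 1:h onto {0:m}
drop 2:k onto floor
drop 3:m onto {1:h}
drop 4:h onto {3:m}
drop 5:m onto {4:h}
drop 6:h onto {5:m}
ground layer = {0:m, 2:k}
drop-orders for the pieces not yet dropped (sum over which currently-grounded one goes next):
  1 to go: {2} 1  {6} 1
  2 to go: {2,6} 2  {5,6} 1
  3 to go: {2,5,6} 3  {4,5,6} 1
  4 to go: {2,4,5,6} 4  {3,4,5,6} 1
  5 to go: {1,3,4,5,6} 1  {2,3,4,5,6} 5
  if 0:m drops first: 6 orders
  if 2:k drops first: 1 orders
heap linearizations: 7

7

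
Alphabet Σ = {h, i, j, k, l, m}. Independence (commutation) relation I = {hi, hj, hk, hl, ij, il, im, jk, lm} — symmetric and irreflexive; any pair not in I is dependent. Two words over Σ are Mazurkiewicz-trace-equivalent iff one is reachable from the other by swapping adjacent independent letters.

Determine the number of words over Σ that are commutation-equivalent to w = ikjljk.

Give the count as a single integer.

piece 0:i — minimal
piece 1:k rests on {0:i}
piece 2:j — minimal
piece 3:l rests on {1:k, 2:j}
piece 4:j rests on {3:l}
piece 5:k rests on {3:l}
minimal pieces: {0:i, 2:j}
ways to finish when only these pieces remain (= sum over removing one remaining piece with nothing left below it):
  1 left: {4}→1  {5}→1
  2 left: {4,5}→2
  3 left: {3,4,5}→2
  4 left: {1,3,4,5}→2  {2,3,4,5}→2
  placing 0:i first → 4 extensions
  placing 2:j first → 2 extensions
total linear extensions = 6

6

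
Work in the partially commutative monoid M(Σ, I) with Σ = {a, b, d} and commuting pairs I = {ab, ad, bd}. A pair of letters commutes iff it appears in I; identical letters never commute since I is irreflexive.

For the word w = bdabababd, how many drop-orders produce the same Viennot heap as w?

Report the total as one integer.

piece 0:b — minimal
piece 1:d — minimal
piece 2:a — minimal
piece 3:b rests on {0:b}
piece 4:a rests on {2:a}
piece 5:b rests on {3:b}
piece 6:a rests on {4:a}
piece 7:b rests on {5:b}
piece 8:d rests on {1:d}
minimal pieces: {0:b, 1:d, 2:a}
ways to finish when only these pieces remain (= sum over removing one remaining piece with nothing left below it):
  1 left: {6}→1  {7}→1  {8}→1
  2 left: {1,8}→1  {4,6}→1  {5,7}→1  {6,7}→2  {6,8}→2  {7,8}→2
  3 left: {1,6,8}→3  {1,7,8}→3  {2,4,6}→1  {3,5,7}→1  {4,6,7}→3  {4,6,8}→3  {5,6,7}→3  {5,7,8}→3  {6,7,8}→6
  4 left: {0,3,5,7}→1  {1,4,6,8}→6  {1,5,7,8}→6  {1,6,7,8}→12  {2,4,6,7}→4  {2,4,6,8}→4  {3,5,6,7}→4  {3,5,7,8}→4  {4,5,6,7}→6  {4,6,7,8}→12  {5,6,7,8}→12
  5 left: {0,3,5,6,7}→5  {0,3,5,7,8}→5  {1,2,4,6,8}→10  {1,3,5,7,8}→10  {1,4,6,7,8}→30  {1,5,6,7,8}→30  {2,4,5,6,7}→10  {2,4,6,7,8}→20  {3,4,5,6,7}→10  {3,5,6,7,8}→20  {4,5,6,7,8}→30
  6 left: {0,1,3,5,7,8}→15  {0,3,4,5,6,7}→15  {0,3,5,6,7,8}→30  {1,2,4,6,7,8}→60  {1,3,5,6,7,8}→60  {1,4,5,6,7,8}→90  {2,3,4,5,6,7}→20  {2,4,5,6,7,8}→60  {3,4,5,6,7,8}→60
  7 left: {0,1,3,5,6,7,8}→105  {0,2,3,4,5,6,7}→35  {0,3,4,5,6,7,8}→105  {1,2,4,5,6,7,8}→210  {1,3,4,5,6,7,8}→210  {2,3,4,5,6,7,8}→140
  placing 0:b first → 560 extensions
  placing 1:d first → 280 extensions
  placing 2:a first → 420 extensions
total linear extensions = 1260

1260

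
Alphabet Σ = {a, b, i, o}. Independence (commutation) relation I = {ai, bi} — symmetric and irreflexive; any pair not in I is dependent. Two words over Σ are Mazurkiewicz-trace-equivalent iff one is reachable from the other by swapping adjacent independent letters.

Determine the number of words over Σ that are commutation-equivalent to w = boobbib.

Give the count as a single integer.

drop 0:b onto floor
drop 1:o onto {0:b}
drop 2:o onto {1:o}
drop 3:b onto {2:o}
drop 4:b onto {3:b}
drop 5:i onto {2:o}
drop 6:b onto {4:b}
ground layer = {0:b}
drop-orders for the pieces not yet dropped (sum over which currently-grounded one goes next):
  1 to go: {5} 1  {6} 1
  2 to go: {4,6} 1  {5,6} 2
  3 to go: {3,4,6} 1  {4,5,6} 3
  4 to go: {3,4,5,6} 4
  5 to go: {2,3,4,5,6} 4
  if 0:b drops first: 4 orders

4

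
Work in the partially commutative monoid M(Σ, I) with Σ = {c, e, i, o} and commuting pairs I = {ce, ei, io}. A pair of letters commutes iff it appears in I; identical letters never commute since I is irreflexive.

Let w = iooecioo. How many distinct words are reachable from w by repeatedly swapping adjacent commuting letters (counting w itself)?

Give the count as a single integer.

#0=i has no predecessor
#1=o has no predecessor
#2=o depends on [1:o]
#3=e depends on [2:o]
#4=c depends on [0:i, 2:o]
#5=i depends on [4:c]
#6=o depends on [3:e, 4:c]
#7=o depends on [6:o]
sources: [0:i, 1:o]
N(rest) = Σ N(rest − s) over sources s of rest; N(one piece) = 1:
  size 1 → [5]=1  [7]=1
  size 2 → [5,7]=2  [6,7]=1
  size 3 → [3,6,7]=1  [5,6,7]=3
  size 4 → [3,5,6,7]=4  [4,5,6,7]=3
  size 5 → [0,4,5,6,7]=3  [3,4,5,6,7]=7
  size 6 → [0,3,4,5,6,7]=10  [2,3,4,5,6,7]=7
  first=0(i) contributes 7
  first=1(o) contributes 17
|[w]| = 24

24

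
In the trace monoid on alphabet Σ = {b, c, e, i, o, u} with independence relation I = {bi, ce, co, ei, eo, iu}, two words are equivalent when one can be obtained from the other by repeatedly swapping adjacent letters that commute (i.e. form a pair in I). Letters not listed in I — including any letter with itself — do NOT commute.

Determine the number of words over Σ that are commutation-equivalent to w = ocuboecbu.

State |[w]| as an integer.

#0=o has no predecessor
#1=c has no predecessor
#2=u depends on [0:o, 1:c]
#3=b depends on [2:u]
#4=o depends on [3:b]
#5=e depends on [3:b]
#6=c depends on [3:b]
#7=b depends on [4:o, 5:e, 6:c]
#8=u depends on [7:b]
sources: [0:o, 1:c]
N(rest) = Σ N(rest − s) over sources s of rest; N(one piece) = 1:
  size 1 → [8]=1
  size 2 → [7,8]=1
  size 3 → [4,7,8]=1  [5,7,8]=1  [6,7,8]=1
  size 4 → [4,5,7,8]=2  [4,6,7,8]=2  [5,6,7,8]=2
  size 5 → [4,5,6,7,8]=6
  size 6 → [3,4,5,6,7,8]=6
  size 7 → [2,3,4,5,6,7,8]=6
  first=0(o) contributes 6
  first=1(c) contributes 6
|[w]| = 12

12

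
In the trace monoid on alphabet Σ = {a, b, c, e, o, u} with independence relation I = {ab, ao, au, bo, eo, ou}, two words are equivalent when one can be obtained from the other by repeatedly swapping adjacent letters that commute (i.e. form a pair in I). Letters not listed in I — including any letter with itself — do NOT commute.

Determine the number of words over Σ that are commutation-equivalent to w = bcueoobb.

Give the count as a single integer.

drop 0:b onto floor
drop 1:c onto {0:b}
drop 2:u onto {1:c}
drop 3:e onto {2:u}
drop 4:o onto {1:c}
drop 5:o onto {4:o}
drop 6:b onto {3:e}
drop 7:b onto {6:b}
ground layer = {0:b}
drop-orders for the pieces not yet dropped (sum over which currently-grounded one goes next):
  1 to go: {5} 1  {7} 1
  2 to go: {4,5} 1  {5,7} 2  {6,7} 1
  3 to go: {3,6,7} 1  {4,5,7} 3  {5,6,7} 3
  4 to go: {2,3,6,7} 1  {3,5,6,7} 4  {4,5,6,7} 6
  5 to go: {2,3,5,6,7} 5  {3,4,5,6,7} 10
  6 to go: {2,3,4,5,6,7} 15
  if 0:b drops first: 15 orders

15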